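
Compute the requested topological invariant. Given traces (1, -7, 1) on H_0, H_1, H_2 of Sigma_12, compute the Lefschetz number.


L(f) = tr(f_0*) - tr(f_1*) + tr(f_2*).
= 1 - (-7) + (1)
= 9

9


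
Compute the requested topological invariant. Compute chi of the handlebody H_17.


A genus-g handlebody deformation retracts to a wedge of g circles.
chi(vee_g S^1) = 1 - g.
chi(H_17) = 1 - 17 = -16

-16


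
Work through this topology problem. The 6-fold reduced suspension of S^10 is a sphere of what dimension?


Each suspension raises dimension by 1: Sigma S^n = S^{n+1}.
Sigma^6 S^10 = S^{10+6} = S^16

16


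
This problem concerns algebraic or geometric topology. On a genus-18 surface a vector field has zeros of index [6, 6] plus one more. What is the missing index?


Poincare-Hopf: sum of indices = chi(M).
chi(Sigma_18) = 2 - 2*18 = -34.
Sum of known indices = 12.
x = chi - (sum known) = -34 - (12) = -46

-46


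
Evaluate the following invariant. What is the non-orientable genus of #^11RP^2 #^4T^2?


Since a >= 1, the sum is non-orientable; each T^2 can be replaced by RP^2 # RP^2 (since T^2#RP^2 = 3RP^2).
Total crosscaps k = 11 + 2*4 = 19.
Check via chi: chi = 11*1 + 4*0 - (11+4-1)*2 = -17 = 2 - k = -17. Consistent.

19


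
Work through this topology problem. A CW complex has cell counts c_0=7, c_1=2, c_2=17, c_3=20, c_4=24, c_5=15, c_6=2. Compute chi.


chi = sum_k (-1)^k c_k.
= (-1)^0*7 + (-1)^1*2 + (-1)^2*17 + (-1)^3*20 + (-1)^4*24 + (-1)^5*15 + (-1)^6*2
= (7) + (-2) + (17) + (-20) + (24) + (-15) + (2)
= 13

13


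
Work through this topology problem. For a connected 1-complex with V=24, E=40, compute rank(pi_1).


For a connected graph: rank(pi_1) = b_1 = E - V + 1 = 1 - chi.
chi = V - E = 24 - 40 = -16.
rank = 1 - (-16) = 40 - 24 + 1 = 17

17


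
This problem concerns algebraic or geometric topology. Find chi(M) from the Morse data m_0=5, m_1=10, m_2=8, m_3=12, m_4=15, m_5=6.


Morse theory: chi(M) = sum_k (-1)^k m_k where m_k = #(index-k critical points).
= (5) + (-10) + (8) + (-12) + (15) + (-6) = 0

0


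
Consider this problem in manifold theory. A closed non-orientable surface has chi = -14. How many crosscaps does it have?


chi = 2 - k for closed non-orientable surfaces with k crosscaps.
-14 = 2 - k
k = 2 - (-14) = 16

16


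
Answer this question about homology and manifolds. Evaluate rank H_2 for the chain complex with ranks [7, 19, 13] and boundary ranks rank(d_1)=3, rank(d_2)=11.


rank H_k = rank(ker d_k) - rank(im d_{k+1}).
rank(ker d_2) = rank(C_2) - rank(d_2) = 13 - 11 = 2.
rank(im d_{2+1}) = 0.
rank H_2 = 2 - 0 = 2

2


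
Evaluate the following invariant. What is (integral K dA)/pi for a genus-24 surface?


Gauss-Bonnet: integral K dA = 2*pi*chi(M).
chi(Sigma_24) = 2 - 2*24 = -46.
(integral K dA)/pi = 2*chi = 2*(-46) = -92

-92


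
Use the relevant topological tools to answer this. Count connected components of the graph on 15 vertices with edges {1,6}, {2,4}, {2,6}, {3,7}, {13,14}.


Run DFS/union-find over 15 vertices.
V = 15, E = 5.
Number of components = 10

10


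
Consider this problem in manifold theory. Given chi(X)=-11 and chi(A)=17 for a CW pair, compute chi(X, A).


Relative Euler characteristic: chi(X, A) = chi(X) - chi(A).
= -11 - (17) = -28

-28


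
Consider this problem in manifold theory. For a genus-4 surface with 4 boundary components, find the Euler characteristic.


For a compact orientable surface with genus g and b boundary components: chi = 2 - 2g - b.
chi = 2 - 2*4 - 4 = 2 - 8 - 4 = -10

-10


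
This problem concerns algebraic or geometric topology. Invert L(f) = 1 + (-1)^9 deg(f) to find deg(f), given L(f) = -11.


L(f) = 1 + (-1)^9 deg(f) on S^9.
-11 = 1 + (-1)^9 * deg(f)
(-1)^9 * deg(f) = -12
deg(f) = 12

12


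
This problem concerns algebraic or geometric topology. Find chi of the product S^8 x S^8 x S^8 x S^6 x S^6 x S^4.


chi is multiplicative: chi(X x Y) = chi(X) chi(Y).
Each even-dim sphere has chi = 2. There are 6 factors.
chi = 2^6 = 64

64


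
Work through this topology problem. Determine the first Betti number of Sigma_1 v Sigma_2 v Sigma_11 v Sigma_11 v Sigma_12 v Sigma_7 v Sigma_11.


For a wedge X v Y: reduced H_k(X v Y) = H_k(X) + H_k(Y).
Each Sigma_g contributes b_1 = 2g.
b_1 = 2 + 4 + 22 + 22 + 24 + 14 + 22 = 110

110


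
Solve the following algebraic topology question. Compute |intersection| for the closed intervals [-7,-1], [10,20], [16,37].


Intersection = [max(a_i), min(b_i)] = [16, -1].
Since 16 > -1, the intersection is empty.
Length = 0

0


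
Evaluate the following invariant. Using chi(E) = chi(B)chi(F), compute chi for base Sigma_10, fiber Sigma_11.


For a fiber bundle F -> E -> B (with CW structure): chi(E) = chi(B) * chi(F).
chi(Sigma_10) = -18, chi(Sigma_11) = -20.
chi(E) = (-18) * (-20) = 360

360


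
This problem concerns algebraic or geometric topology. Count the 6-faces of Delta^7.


Delta^7 has 7+1 vertices. A 6-face is a choice of 6+1 vertices.
f_6 = C(7+1, 6+1) = C(8,7) = 8

8


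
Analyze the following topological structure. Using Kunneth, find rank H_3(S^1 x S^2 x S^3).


Each S^d has Poincare polynomial 1 + t^d.
The product S^1 x S^2 x S^3 has Poincare polynomial prod(1+t^d_i).
Expanding: b_0=1, b_1=1, b_2=1, b_3=2, b_4=1, b_5=1, b_6=1.
b_3 = 2

2


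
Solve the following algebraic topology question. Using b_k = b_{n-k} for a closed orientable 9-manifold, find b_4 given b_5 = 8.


Poincare duality for closed orientable n-manifolds: b_k = b_{n-k}.
Here n = 9, so b_4 = b_5 = 8

8


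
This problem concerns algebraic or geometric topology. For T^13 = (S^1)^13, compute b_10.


By the Kunneth formula, b_k(T^n) = C(n,k).
b_10(T^13) = C(13,10).
C(13,10) = 13!/(10!*3!) = 286

286


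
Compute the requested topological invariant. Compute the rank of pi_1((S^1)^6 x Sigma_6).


pi_1(A x B) = pi_1(A) x pi_1(B); rank of abelianization = b_1.
b_1(T^6) = 6, b_1(Sigma_6) = 2*6 = 12.
b_1(product) = 6 + 12 = 18

18


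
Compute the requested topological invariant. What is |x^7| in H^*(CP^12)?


|x| = 2 in H^*(CP^n).
|x^7| = 7 * |x| = 7 * 2 = 14

14


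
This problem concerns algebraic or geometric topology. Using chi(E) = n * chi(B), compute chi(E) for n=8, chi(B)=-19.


For a finite covering: chi(E) = (number of sheets) * chi(B).
chi(E) = 8 * (-19) = -152

-152


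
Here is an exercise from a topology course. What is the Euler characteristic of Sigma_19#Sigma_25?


chi(Sigma_19) = 2 - 2*19 = -36
chi(Sigma_25) = 2 - 2*25 = -48
For surfaces: chi(A#B) = chi(A) + chi(B) - 2.
chi = -36 + -48 - 2 = -86

-86


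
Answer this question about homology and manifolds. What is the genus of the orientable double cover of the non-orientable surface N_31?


chi(N_31) = 2 - 31 = -29.
Double cover: chi(Sigma_g) = 2 * chi(N_31) = 2*(-29) = -58.
2 - 2g = -58, so g = (2 - (-58))/2 = 60/2 = 30

30


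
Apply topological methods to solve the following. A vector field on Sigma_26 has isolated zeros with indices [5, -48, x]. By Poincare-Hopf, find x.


Poincare-Hopf: sum of indices = chi(M).
chi(Sigma_26) = 2 - 2*26 = -50.
Sum of known indices = -43.
x = chi - (sum known) = -50 - (-43) = -7

-7


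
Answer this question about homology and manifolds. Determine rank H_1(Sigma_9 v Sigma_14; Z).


For a wedge: H_1(A v B) = H_1(A) + H_1(B).
b_1(Sigma_9) = 18, b_1(Sigma_14) = 28.
b_1 = 18 + 28 = 46

46


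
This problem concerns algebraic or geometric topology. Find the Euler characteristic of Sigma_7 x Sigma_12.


chi(Sigma_7) = 2 - 2*7 = -12
chi(Sigma_12) = 2 - 2*12 = -22
chi(product) = (-12) * (-22) = 264

264


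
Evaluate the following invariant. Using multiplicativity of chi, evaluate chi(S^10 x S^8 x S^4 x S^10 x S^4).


chi is multiplicative: chi(X x Y) = chi(X) chi(Y).
Each even-dim sphere has chi = 2. There are 5 factors.
chi = 2^5 = 32

32


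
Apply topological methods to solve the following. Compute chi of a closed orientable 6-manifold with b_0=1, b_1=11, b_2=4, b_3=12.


By Poincare duality b_k = b_{6-k}, so full Betti numbers: b_0=1, b_1=11, b_2=4, b_3=12, b_4=4, b_5=11, b_6=1.
chi = sum (-1)^k b_k = -24

-24


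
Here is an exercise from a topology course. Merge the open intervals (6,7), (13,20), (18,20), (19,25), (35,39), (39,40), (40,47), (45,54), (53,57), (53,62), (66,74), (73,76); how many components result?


Sort and merge overlapping open intervals.
Merged: (6,7), (13,25), (35,39), (39,40), (40,62), (66,76).
Number of components = 6

6


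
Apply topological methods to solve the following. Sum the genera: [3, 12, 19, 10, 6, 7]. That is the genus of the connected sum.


Genus is additive under connected sum of orientable surfaces.
g = 3 + 12 + 19 + 10 + 6 + 7 = 57

57


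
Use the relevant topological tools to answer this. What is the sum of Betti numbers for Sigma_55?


For Sigma_55: b_0 = 1, b_1 = 2g = 110, b_2 = 1.
Total = 1 + 110 + 1 = 112

112


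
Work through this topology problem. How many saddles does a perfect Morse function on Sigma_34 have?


A perfect Morse function has m_k = b_k.
For Sigma_34: b_0=1, b_1=2g=68, b_2=1.
Saddles m_1 = 2g = 68

68


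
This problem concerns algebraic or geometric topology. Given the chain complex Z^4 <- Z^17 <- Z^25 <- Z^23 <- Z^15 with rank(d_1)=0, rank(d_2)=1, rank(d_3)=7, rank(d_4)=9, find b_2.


rank H_k = rank(ker d_k) - rank(im d_{k+1}).
rank(ker d_2) = rank(C_2) - rank(d_2) = 25 - 1 = 24.
rank(im d_{2+1}) = 7.
rank H_2 = 24 - 7 = 17

17


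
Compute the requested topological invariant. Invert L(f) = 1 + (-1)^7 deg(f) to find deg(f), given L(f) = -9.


L(f) = 1 + (-1)^7 deg(f) on S^7.
-9 = 1 + (-1)^7 * deg(f)
(-1)^7 * deg(f) = -10
deg(f) = 10

10


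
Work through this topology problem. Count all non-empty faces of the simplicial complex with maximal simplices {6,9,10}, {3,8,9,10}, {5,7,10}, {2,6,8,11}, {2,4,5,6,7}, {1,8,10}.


Each maximal simplex on m vertices has 2^m - 1 nonempty faces.
Take the union (dedupe shared faces).
Total distinct faces = 67

67


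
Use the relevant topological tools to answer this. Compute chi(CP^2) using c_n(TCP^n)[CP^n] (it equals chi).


For any closed oriented manifold, <e(TM),[M]> = chi(M).
chi(CP^2) = 2+1 = 3

3


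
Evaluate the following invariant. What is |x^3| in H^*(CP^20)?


|x| = 2 in H^*(CP^n).
|x^3| = 3 * |x| = 3 * 2 = 6

6


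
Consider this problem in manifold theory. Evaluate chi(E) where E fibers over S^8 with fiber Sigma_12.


chi(S^8) = 2 (n even), chi(Sigma_12) = 2 - 2*12 = -22.
chi(E) = 2 * (-22) = -44

-44


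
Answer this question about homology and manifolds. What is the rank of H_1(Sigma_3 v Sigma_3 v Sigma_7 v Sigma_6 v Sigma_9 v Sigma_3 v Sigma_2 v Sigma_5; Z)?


For a wedge X v Y: reduced H_k(X v Y) = H_k(X) + H_k(Y).
Each Sigma_g contributes b_1 = 2g.
b_1 = 6 + 6 + 14 + 12 + 18 + 6 + 4 + 10 = 76

76


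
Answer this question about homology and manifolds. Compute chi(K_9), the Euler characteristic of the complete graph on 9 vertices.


K_9: V = 9, E = C(9,2) = 36.
chi = V - E = 9 - 36 = -27

-27


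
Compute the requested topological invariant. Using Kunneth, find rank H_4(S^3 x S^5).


Each S^d has Poincare polynomial 1 + t^d.
The product S^3 x S^5 has Poincare polynomial prod(1+t^d_i).
Expanding: b_0=1, b_3=1, b_5=1, b_8=1.
b_4 = 0

0


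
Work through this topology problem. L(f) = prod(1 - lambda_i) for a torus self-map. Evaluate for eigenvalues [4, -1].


For a torus self-map: L(f) = det(I - A) where A acts on H_1.
L(f) = (1-4) * (1--1) = -3 * 2 = -6

-6


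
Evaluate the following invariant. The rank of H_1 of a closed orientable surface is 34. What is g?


For a closed orientable surface: b_1 = 2g.
34 = 2g
g = 34 / 2 = 17

17


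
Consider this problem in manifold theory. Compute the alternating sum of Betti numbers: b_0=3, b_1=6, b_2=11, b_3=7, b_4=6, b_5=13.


chi = sum_k (-1)^k b_k.
= (3) + (-6) + (11) + (-7) + (6) + (-13)
= -6

-6


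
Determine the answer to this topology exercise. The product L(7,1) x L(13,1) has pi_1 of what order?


pi_1(X x Y) = pi_1(X) x pi_1(Y).
pi_1(L(7,1)) = Z/7, pi_1(L(13,1)) = Z/13.
|Z/7 x Z/13| = 7 * 13 = 91

91


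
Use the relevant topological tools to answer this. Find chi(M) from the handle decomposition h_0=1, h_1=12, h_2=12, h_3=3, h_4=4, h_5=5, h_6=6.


Handles of index k contribute (-1)^k to chi (same as CW cells).
chi = (1) + (-12) + (12) + (-3) + (4) + (-5) + (6) = 3

3


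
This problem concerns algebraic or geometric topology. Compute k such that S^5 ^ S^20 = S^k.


S^m ^ S^n = S^{m+n}.
k = 5 + 20 = 25

25


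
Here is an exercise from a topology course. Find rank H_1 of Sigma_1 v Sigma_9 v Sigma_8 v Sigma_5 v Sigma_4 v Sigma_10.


For a wedge X v Y: reduced H_k(X v Y) = H_k(X) + H_k(Y).
Each Sigma_g contributes b_1 = 2g.
b_1 = 2 + 18 + 16 + 10 + 8 + 20 = 74

74


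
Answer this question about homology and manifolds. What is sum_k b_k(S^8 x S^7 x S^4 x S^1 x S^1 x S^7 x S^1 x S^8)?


Total Betti number is multiplicative under products.
Each S^d (d>=1) has total Betti number 2.
There are 8 sphere factors.
Total = 2^8 = 256

256


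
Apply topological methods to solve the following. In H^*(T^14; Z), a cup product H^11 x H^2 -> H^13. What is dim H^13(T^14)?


Cup product: H^p x H^q -> H^{p+q}; here p+q = 11+2 = 13.
rank H^k(T^n) = C(n,k).
C(14,13) = 14

14


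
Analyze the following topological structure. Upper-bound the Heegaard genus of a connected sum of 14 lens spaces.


Heegaard genus satisfies g(A#B) <= g(A) + g(B).
Each lens space has g = 1.
Upper bound: 14 * 1 = 14

14


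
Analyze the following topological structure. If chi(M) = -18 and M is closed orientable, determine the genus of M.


chi = 2 - 2g for closed orientable surfaces.
-18 = 2 - 2g
2g = 2 - (-18) = 20
g = 10

10


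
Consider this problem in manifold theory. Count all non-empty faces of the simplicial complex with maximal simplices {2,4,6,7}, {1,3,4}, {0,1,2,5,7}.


Each maximal simplex on m vertices has 2^m - 1 nonempty faces.
Take the union (dedupe shared faces).
Total distinct faces = 48

48


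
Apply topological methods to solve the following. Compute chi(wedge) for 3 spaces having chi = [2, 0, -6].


chi(A v B) = chi(A) + chi(B) - 1 (one point identified).
For 3 spaces: chi = (sum chi_i) - (3 - 1).
sum = -4; chi = -4 - 2 = -6

-6


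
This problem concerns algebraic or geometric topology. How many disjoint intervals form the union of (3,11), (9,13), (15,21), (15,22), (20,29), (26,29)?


Sort and merge overlapping open intervals.
Merged: (3,13), (15,29).
Number of components = 2

2


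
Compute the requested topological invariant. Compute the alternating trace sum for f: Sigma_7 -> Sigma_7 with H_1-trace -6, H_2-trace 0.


L(f) = tr(f_0*) - tr(f_1*) + tr(f_2*).
= 1 - (-6) + (0)
= 7

7


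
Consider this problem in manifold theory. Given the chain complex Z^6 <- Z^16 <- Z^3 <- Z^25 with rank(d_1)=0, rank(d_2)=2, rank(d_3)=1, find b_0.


rank H_k = rank(ker d_k) - rank(im d_{k+1}).
rank(ker d_0) = rank(C_0) - rank(d_0) = 6 - 0 = 6.
rank(im d_{0+1}) = 0.
rank H_0 = 6 - 0 = 6

6


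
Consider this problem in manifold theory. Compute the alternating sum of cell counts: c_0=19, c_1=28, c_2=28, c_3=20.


chi = sum_k (-1)^k c_k.
= (-1)^0*19 + (-1)^1*28 + (-1)^2*28 + (-1)^3*20
= (19) + (-28) + (28) + (-20)
= -1

-1


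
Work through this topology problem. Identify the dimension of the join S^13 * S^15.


Join of spheres: S^m * S^n = S^{m+n+1}.
dim = 13 + 15 + 1 = 29

29


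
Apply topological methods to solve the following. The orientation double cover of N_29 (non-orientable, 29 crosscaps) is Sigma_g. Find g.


chi(N_29) = 2 - 29 = -27.
Double cover: chi(Sigma_g) = 2 * chi(N_29) = 2*(-27) = -54.
2 - 2g = -54, so g = (2 - (-54))/2 = 56/2 = 28

28


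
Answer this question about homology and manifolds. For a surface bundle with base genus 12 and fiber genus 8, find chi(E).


For a fiber bundle F -> E -> B (with CW structure): chi(E) = chi(B) * chi(F).
chi(Sigma_12) = -22, chi(Sigma_8) = -14.
chi(E) = (-22) * (-14) = 308

308


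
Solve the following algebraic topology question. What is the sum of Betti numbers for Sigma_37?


For Sigma_37: b_0 = 1, b_1 = 2g = 74, b_2 = 1.
Total = 1 + 74 + 1 = 76

76


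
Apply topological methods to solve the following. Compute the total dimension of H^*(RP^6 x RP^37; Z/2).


dim H^*(RP^n; Z/2) = n+1 (one Z/2 in each degree 0..n).
Total Betti number is multiplicative.
Total = (6+1) * (37+1) = 7 * 38 = 266

266


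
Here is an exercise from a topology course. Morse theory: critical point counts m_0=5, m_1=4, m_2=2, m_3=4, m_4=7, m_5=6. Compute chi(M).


Morse theory: chi(M) = sum_k (-1)^k m_k where m_k = #(index-k critical points).
= (5) + (-4) + (2) + (-4) + (7) + (-6) = 0

0


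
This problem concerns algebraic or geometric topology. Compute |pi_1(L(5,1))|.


pi_1(L(p,q)) = Z/pZ for any q coprime to p.
|pi_1(L(5,1))| = 5

5


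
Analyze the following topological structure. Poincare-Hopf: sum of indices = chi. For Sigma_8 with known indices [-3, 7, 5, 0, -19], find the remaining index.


Poincare-Hopf: sum of indices = chi(M).
chi(Sigma_8) = 2 - 2*8 = -14.
Sum of known indices = -10.
x = chi - (sum known) = -14 - (-10) = -4

-4


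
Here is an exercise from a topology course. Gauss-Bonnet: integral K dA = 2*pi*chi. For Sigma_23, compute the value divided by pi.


Gauss-Bonnet: integral K dA = 2*pi*chi(M).
chi(Sigma_23) = 2 - 2*23 = -44.
(integral K dA)/pi = 2*chi = 2*(-44) = -88

-88


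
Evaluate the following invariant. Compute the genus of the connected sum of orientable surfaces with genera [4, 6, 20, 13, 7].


Genus is additive under connected sum of orientable surfaces.
g = 4 + 6 + 20 + 13 + 7 = 50

50


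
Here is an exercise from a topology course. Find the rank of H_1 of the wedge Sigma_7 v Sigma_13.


For a wedge: H_1(A v B) = H_1(A) + H_1(B).
b_1(Sigma_7) = 14, b_1(Sigma_13) = 26.
b_1 = 14 + 26 = 40

40


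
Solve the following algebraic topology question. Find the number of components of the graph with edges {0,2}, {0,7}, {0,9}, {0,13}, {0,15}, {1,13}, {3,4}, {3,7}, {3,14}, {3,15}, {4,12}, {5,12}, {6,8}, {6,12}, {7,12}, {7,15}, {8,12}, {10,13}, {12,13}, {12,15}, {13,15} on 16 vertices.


Run DFS/union-find over 16 vertices.
V = 16, E = 21.
Number of components = 2

2


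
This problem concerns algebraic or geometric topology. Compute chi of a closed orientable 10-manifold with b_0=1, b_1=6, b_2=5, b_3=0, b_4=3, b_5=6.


By Poincare duality b_k = b_{10-k}, so full Betti numbers: b_0=1, b_1=6, b_2=5, b_3=0, b_4=3, b_5=6, b_6=3, b_7=0, b_8=5, b_9=6, b_10=1.
chi = sum (-1)^k b_k = 0

0


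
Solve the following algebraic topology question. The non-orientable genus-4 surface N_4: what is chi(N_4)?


For a non-orientable closed surface with k crosscaps: chi = 2 - k.
Here k = 4.
chi = 2 - 4 = -2

-2


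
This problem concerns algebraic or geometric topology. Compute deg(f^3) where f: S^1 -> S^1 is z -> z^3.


deg(f) = 3. Degree is multiplicative: deg(f^3) = (deg f)^3.
deg(f^3) = (3)^3 = 27

27


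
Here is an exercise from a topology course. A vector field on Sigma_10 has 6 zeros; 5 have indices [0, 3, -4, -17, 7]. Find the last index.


Poincare-Hopf: sum of indices = chi(M).
chi(Sigma_10) = 2 - 2*10 = -18.
Sum of known indices = -11.
x = chi - (sum known) = -18 - (-11) = -7

-7


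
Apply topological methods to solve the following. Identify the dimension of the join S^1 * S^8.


Join of spheres: S^m * S^n = S^{m+n+1}.
dim = 1 + 8 + 1 = 10

10


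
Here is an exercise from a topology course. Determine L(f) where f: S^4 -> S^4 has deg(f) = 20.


On S^4: L(f) = tr(f_0*) + (-1)^4 tr(f_4*) = 1 + (-1)^4 * deg(f).
L(f) = 1 + (-1)^4 * 20 = 1 + 20 = 21

21


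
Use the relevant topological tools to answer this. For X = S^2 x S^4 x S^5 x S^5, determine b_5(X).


Each S^d has Poincare polynomial 1 + t^d.
The product S^2 x S^4 x S^5 x S^5 has Poincare polynomial prod(1+t^d_i).
Expanding: b_0=1, b_2=1, b_4=1, b_5=2, b_6=1, b_7=2, b_9=2, b_10=1, b_11=2, b_12=1, b_14=1, b_16=1.
b_5 = 2

2


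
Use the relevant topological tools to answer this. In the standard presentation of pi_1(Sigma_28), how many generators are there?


Standard presentation: pi_1(Sigma_g) = <a_1,b_1,...,a_g,b_g | [a_1,b_1]...[a_g,b_g] = 1>.
Number of generators = 2g = 2*28 = 56

56


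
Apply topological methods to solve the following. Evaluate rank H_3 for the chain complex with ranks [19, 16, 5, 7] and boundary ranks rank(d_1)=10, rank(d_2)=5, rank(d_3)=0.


rank H_k = rank(ker d_k) - rank(im d_{k+1}).
rank(ker d_3) = rank(C_3) - rank(d_3) = 7 - 0 = 7.
rank(im d_{3+1}) = 0.
rank H_3 = 7 - 0 = 7

7


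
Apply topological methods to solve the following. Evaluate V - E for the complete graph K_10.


K_10: V = 10, E = C(10,2) = 45.
chi = V - E = 10 - 45 = -35

-35


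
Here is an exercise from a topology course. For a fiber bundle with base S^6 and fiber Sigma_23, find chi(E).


chi(S^6) = 2 (n even), chi(Sigma_23) = 2 - 2*23 = -44.
chi(E) = 2 * (-44) = -88

-88


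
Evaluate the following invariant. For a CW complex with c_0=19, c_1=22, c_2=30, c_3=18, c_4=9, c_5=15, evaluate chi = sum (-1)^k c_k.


chi = sum_k (-1)^k c_k.
= (-1)^0*19 + (-1)^1*22 + (-1)^2*30 + (-1)^3*18 + (-1)^4*9 + (-1)^5*15
= (19) + (-22) + (30) + (-18) + (9) + (-15)
= 3

3


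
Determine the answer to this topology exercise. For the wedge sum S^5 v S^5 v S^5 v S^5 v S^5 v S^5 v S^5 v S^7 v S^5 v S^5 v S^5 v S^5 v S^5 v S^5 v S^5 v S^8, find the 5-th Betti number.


For a wedge of spheres, H_k (k>0) is free on one generator per sphere of dimension k.
Spheres of dimension 5: count = 14.
b_5 = 14

14


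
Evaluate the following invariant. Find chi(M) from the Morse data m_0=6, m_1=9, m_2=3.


Morse theory: chi(M) = sum_k (-1)^k m_k where m_k = #(index-k critical points).
= (6) + (-9) + (3) = 0

0


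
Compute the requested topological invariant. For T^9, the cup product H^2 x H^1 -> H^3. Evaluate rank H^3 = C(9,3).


Cup product: H^p x H^q -> H^{p+q}; here p+q = 2+1 = 3.
rank H^k(T^n) = C(n,k).
C(9,3) = 84

84


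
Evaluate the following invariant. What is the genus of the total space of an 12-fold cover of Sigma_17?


For an n-sheeted cover: chi(E) = n * chi(B).
chi(Sigma_17) = 2 - 2*17 = -32.
chi(E) = 12 * (-32) = -384.
genus(E) = (2 - chi(E))/2 = (2 - (-384))/2 = 386/2 = 193

193


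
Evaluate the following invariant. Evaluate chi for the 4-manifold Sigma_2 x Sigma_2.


chi(Sigma_2) = 2 - 2*2 = -2
chi(Sigma_2) = 2 - 2*2 = -2
chi(product) = (-2) * (-2) = 4

4


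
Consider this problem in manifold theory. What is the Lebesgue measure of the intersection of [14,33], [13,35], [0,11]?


Intersection = [max(a_i), min(b_i)] = [14, 11].
Since 14 > 11, the intersection is empty.
Length = 0

0


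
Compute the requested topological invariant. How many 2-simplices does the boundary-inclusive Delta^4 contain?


Delta^4 has 4+1 vertices. A 2-face is a choice of 2+1 vertices.
f_2 = C(4+1, 2+1) = C(5,3) = 10

10


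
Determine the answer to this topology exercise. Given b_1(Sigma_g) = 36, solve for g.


For a closed orientable surface: b_1 = 2g.
36 = 2g
g = 36 / 2 = 18

18


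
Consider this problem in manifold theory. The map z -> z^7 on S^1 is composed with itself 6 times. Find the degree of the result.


deg(f) = 7. Degree is multiplicative: deg(f^6) = (deg f)^6.
deg(f^6) = (7)^6 = 117649

117649


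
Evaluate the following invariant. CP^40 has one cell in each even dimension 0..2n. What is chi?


CP^40 has one cell in each even dimension 0, 2, ..., 2*40 (40+1 cells total).
All cells are even-dimensional, so chi = number of cells.
chi = 40 + 1 = 41

41


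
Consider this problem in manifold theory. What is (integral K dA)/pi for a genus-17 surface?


Gauss-Bonnet: integral K dA = 2*pi*chi(M).
chi(Sigma_17) = 2 - 2*17 = -32.
(integral K dA)/pi = 2*chi = 2*(-32) = -64

-64


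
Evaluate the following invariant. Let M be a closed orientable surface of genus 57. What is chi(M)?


For a closed orientable surface of genus g: chi = 2 - 2g.
Here g = 57.
chi = 2 - 2*57 = 2 - 114 = -112

-112


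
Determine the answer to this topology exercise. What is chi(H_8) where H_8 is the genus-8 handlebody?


A genus-g handlebody deformation retracts to a wedge of g circles.
chi(vee_g S^1) = 1 - g.
chi(H_8) = 1 - 8 = -7

-7


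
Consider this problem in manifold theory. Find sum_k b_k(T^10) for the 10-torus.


b_k(T^10) = C(10,k), so the sum over k is sum_k C(10,k) = 2^10.
Total = 2^10 = 1024

1024


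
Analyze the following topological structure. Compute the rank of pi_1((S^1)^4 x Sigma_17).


pi_1(A x B) = pi_1(A) x pi_1(B); rank of abelianization = b_1.
b_1(T^4) = 4, b_1(Sigma_17) = 2*17 = 34.
b_1(product) = 4 + 34 = 38

38


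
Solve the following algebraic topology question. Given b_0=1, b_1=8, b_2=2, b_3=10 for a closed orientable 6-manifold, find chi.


By Poincare duality b_k = b_{6-k}, so full Betti numbers: b_0=1, b_1=8, b_2=2, b_3=10, b_4=2, b_5=8, b_6=1.
chi = sum (-1)^k b_k = -20

-20


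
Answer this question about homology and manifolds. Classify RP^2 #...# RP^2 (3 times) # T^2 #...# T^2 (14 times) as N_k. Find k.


Since a >= 1, the sum is non-orientable; each T^2 can be replaced by RP^2 # RP^2 (since T^2#RP^2 = 3RP^2).
Total crosscaps k = 3 + 2*14 = 31.
Check via chi: chi = 3*1 + 14*0 - (3+14-1)*2 = -29 = 2 - k = -29. Consistent.

31


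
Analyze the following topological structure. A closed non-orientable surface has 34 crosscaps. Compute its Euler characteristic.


For a non-orientable closed surface with k crosscaps: chi = 2 - k.
Here k = 34.
chi = 2 - 34 = -32

-32


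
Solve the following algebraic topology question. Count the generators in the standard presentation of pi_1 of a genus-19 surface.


Standard presentation: pi_1(Sigma_g) = <a_1,b_1,...,a_g,b_g | [a_1,b_1]...[a_g,b_g] = 1>.
Number of generators = 2g = 2*19 = 38

38


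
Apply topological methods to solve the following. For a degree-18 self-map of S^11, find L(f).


On S^11: L(f) = tr(f_0*) + (-1)^11 tr(f_11*) = 1 + (-1)^11 * deg(f).
L(f) = 1 + (-1)^11 * 18 = 1 + -18 = -17

-17


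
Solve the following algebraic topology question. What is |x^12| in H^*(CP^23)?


|x| = 2 in H^*(CP^n).
|x^12| = 12 * |x| = 12 * 2 = 24

24


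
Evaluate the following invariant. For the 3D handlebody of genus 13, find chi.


A genus-g handlebody deformation retracts to a wedge of g circles.
chi(vee_g S^1) = 1 - g.
chi(H_13) = 1 - 13 = -12

-12


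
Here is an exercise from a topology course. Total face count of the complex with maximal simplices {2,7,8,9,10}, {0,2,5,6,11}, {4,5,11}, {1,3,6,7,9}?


Each maximal simplex on m vertices has 2^m - 1 nonempty faces.
Take the union (dedupe shared faces).
Total distinct faces = 92

92


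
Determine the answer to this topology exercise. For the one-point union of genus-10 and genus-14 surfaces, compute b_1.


For a wedge: H_1(A v B) = H_1(A) + H_1(B).
b_1(Sigma_10) = 20, b_1(Sigma_14) = 28.
b_1 = 20 + 28 = 48

48


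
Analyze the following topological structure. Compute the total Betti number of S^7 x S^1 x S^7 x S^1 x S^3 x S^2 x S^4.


Total Betti number is multiplicative under products.
Each S^d (d>=1) has total Betti number 2.
There are 7 sphere factors.
Total = 2^7 = 128

128


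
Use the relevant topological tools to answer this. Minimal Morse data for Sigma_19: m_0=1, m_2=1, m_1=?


A perfect Morse function has m_k = b_k.
For Sigma_19: b_0=1, b_1=2g=38, b_2=1.
Saddles m_1 = 2g = 38

38


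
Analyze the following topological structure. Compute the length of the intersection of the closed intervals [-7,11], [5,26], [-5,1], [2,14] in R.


Intersection = [max(a_i), min(b_i)] = [5, 1].
Since 5 > 1, the intersection is empty.
Length = 0

0


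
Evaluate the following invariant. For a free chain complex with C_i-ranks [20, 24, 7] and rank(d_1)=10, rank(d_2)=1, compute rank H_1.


rank H_k = rank(ker d_k) - rank(im d_{k+1}).
rank(ker d_1) = rank(C_1) - rank(d_1) = 24 - 10 = 14.
rank(im d_{1+1}) = 1.
rank H_1 = 14 - 1 = 13

13


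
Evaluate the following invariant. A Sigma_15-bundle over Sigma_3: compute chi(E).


For a fiber bundle F -> E -> B (with CW structure): chi(E) = chi(B) * chi(F).
chi(Sigma_3) = -4, chi(Sigma_15) = -28.
chi(E) = (-4) * (-28) = 112

112


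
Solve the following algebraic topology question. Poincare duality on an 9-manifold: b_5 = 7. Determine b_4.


Poincare duality for closed orientable n-manifolds: b_k = b_{n-k}.
Here n = 9, so b_4 = b_5 = 7

7


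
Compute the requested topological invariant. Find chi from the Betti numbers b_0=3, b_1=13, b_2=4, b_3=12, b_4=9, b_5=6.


chi = sum_k (-1)^k b_k.
= (3) + (-13) + (4) + (-12) + (9) + (-6)
= -15

-15


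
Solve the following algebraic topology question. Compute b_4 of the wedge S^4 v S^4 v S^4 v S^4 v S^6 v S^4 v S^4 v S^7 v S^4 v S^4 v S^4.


For a wedge of spheres, H_k (k>0) is free on one generator per sphere of dimension k.
Spheres of dimension 4: count = 9.
b_4 = 9

9


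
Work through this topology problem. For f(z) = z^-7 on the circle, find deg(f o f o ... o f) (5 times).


deg(f) = -7. Degree is multiplicative: deg(f^5) = (deg f)^5.
deg(f^5) = (-7)^5 = -16807

-16807


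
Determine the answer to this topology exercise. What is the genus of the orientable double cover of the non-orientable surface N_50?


chi(N_50) = 2 - 50 = -48.
Double cover: chi(Sigma_g) = 2 * chi(N_50) = 2*(-48) = -96.
2 - 2g = -96, so g = (2 - (-96))/2 = 98/2 = 49

49


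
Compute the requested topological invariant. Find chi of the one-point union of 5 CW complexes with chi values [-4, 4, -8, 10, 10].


chi(A v B) = chi(A) + chi(B) - 1 (one point identified).
For 5 spaces: chi = (sum chi_i) - (5 - 1).
sum = 12; chi = 12 - 4 = 8

8


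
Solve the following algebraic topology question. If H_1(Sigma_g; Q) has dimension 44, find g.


For a closed orientable surface: b_1 = 2g.
44 = 2g
g = 44 / 2 = 22

22


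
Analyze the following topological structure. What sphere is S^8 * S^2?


Join of spheres: S^m * S^n = S^{m+n+1}.
dim = 8 + 2 + 1 = 11

11


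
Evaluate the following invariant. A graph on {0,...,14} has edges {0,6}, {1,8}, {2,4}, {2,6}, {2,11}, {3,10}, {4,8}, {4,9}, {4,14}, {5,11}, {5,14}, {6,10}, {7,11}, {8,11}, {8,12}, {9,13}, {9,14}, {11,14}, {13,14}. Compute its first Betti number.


b_1 = E - V + (number of components).
E = 19, V = 15, components = 1.
b_1 = 19 - 15 + 1 = 5

5


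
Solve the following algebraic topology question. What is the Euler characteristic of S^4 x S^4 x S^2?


chi is multiplicative: chi(X x Y) = chi(X) chi(Y).
Each even-dim sphere has chi = 2. There are 3 factors.
chi = 2^3 = 8

8


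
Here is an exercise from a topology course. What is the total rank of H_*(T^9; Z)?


b_k(T^9) = C(9,k), so the sum over k is sum_k C(9,k) = 2^9.
Total = 2^9 = 512

512


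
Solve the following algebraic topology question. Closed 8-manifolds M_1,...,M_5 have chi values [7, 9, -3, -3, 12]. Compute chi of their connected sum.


For n-manifolds: chi(A#B) = chi(A) + chi(B) - chi(S^8).
chi(S^8) = 1 + (-1)^8 = 2.
chi(#) = (sum chi_i) - (5-1)*chi(S^8) = 22 - 4*2 = 14

14


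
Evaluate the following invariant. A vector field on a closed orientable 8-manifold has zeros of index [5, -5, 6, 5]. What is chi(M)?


Poincare-Hopf: chi(M) = sum of indices of zeros.
chi = (5) + (-5) + (6) + (5) = 11

11


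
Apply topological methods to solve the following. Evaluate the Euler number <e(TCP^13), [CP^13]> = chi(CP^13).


For any closed oriented manifold, <e(TM),[M]> = chi(M).
chi(CP^13) = 13+1 = 14

14


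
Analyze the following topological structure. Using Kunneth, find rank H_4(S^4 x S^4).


Each S^d has Poincare polynomial 1 + t^d.
The product S^4 x S^4 has Poincare polynomial prod(1+t^d_i).
Expanding: b_0=1, b_4=2, b_8=1.
b_4 = 2

2


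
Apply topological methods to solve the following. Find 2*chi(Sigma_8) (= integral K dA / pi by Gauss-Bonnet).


Gauss-Bonnet: integral K dA = 2*pi*chi(M).
chi(Sigma_8) = 2 - 2*8 = -14.
(integral K dA)/pi = 2*chi = 2*(-14) = -28

-28


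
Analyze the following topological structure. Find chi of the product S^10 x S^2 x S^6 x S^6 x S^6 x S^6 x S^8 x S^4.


chi is multiplicative: chi(X x Y) = chi(X) chi(Y).
Each even-dim sphere has chi = 2. There are 8 factors.
chi = 2^8 = 256

256


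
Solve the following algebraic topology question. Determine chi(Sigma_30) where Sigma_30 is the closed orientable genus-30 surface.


For a closed orientable surface of genus g: chi = 2 - 2g.
Here g = 30.
chi = 2 - 2*30 = 2 - 60 = -58

-58


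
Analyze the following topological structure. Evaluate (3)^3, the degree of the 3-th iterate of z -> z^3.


deg(f) = 3. Degree is multiplicative: deg(f^3) = (deg f)^3.
deg(f^3) = (3)^3 = 27

27


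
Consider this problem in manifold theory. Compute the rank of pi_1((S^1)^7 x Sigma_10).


pi_1(A x B) = pi_1(A) x pi_1(B); rank of abelianization = b_1.
b_1(T^7) = 7, b_1(Sigma_10) = 2*10 = 20.
b_1(product) = 7 + 20 = 27

27


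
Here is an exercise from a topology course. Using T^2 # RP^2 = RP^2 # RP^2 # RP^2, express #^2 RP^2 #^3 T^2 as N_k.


Since a >= 1, the sum is non-orientable; each T^2 can be replaced by RP^2 # RP^2 (since T^2#RP^2 = 3RP^2).
Total crosscaps k = 2 + 2*3 = 8.
Check via chi: chi = 2*1 + 3*0 - (2+3-1)*2 = -6 = 2 - k = -6. Consistent.

8


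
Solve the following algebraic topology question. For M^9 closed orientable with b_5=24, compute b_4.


Poincare duality for closed orientable n-manifolds: b_k = b_{n-k}.
Here n = 9, so b_4 = b_5 = 24

24


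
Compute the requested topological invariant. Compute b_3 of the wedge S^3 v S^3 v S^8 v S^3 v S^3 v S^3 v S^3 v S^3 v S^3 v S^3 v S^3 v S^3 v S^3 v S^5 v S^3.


For a wedge of spheres, H_k (k>0) is free on one generator per sphere of dimension k.
Spheres of dimension 3: count = 13.
b_3 = 13

13


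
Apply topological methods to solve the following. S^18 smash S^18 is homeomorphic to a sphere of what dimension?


S^m ^ S^n = S^{m+n}.
k = 18 + 18 = 36

36


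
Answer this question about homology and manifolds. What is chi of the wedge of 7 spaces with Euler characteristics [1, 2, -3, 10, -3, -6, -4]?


chi(A v B) = chi(A) + chi(B) - 1 (one point identified).
For 7 spaces: chi = (sum chi_i) - (7 - 1).
sum = -3; chi = -3 - 6 = -9

-9


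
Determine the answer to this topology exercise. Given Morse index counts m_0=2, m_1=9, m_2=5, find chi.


Morse theory: chi(M) = sum_k (-1)^k m_k where m_k = #(index-k critical points).
= (2) + (-9) + (5) = -2

-2


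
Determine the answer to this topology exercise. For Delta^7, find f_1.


Delta^7 has 7+1 vertices. A 1-face is a choice of 1+1 vertices.
f_1 = C(7+1, 1+1) = C(8,2) = 28

28


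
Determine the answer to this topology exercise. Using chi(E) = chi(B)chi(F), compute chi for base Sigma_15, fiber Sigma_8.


For a fiber bundle F -> E -> B (with CW structure): chi(E) = chi(B) * chi(F).
chi(Sigma_15) = -28, chi(Sigma_8) = -14.
chi(E) = (-28) * (-14) = 392

392


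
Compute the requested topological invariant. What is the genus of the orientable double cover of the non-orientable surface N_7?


chi(N_7) = 2 - 7 = -5.
Double cover: chi(Sigma_g) = 2 * chi(N_7) = 2*(-5) = -10.
2 - 2g = -10, so g = (2 - (-10))/2 = 12/2 = 6

6


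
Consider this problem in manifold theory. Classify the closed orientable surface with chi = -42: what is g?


chi = 2 - 2g for closed orientable surfaces.
-42 = 2 - 2g
2g = 2 - (-42) = 44
g = 22

22


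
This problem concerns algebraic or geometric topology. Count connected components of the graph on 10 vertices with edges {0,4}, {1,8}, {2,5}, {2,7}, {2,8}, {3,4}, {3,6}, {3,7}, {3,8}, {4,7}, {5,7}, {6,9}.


Run DFS/union-find over 10 vertices.
V = 10, E = 12.
Number of components = 1

1


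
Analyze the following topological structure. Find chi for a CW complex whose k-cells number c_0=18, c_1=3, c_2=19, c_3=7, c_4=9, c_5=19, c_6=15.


chi = sum_k (-1)^k c_k.
= (-1)^0*18 + (-1)^1*3 + (-1)^2*19 + (-1)^3*7 + (-1)^4*9 + (-1)^5*19 + (-1)^6*15
= (18) + (-3) + (19) + (-7) + (9) + (-19) + (15)
= 32

32


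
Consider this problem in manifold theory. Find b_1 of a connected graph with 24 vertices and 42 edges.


For a connected graph: rank(pi_1) = b_1 = E - V + 1 = 1 - chi.
chi = V - E = 24 - 42 = -18.
rank = 1 - (-18) = 42 - 24 + 1 = 19

19


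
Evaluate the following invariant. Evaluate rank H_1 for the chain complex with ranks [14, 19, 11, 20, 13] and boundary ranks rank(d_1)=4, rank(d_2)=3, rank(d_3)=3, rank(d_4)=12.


rank H_k = rank(ker d_k) - rank(im d_{k+1}).
rank(ker d_1) = rank(C_1) - rank(d_1) = 19 - 4 = 15.
rank(im d_{1+1}) = 3.
rank H_1 = 15 - 3 = 12

12


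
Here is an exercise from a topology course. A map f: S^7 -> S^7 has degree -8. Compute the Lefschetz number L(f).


On S^7: L(f) = tr(f_0*) + (-1)^7 tr(f_7*) = 1 + (-1)^7 * deg(f).
L(f) = 1 + (-1)^7 * -8 = 1 + 8 = 9

9


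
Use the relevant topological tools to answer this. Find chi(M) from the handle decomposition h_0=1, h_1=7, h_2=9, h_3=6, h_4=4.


Handles of index k contribute (-1)^k to chi (same as CW cells).
chi = (1) + (-7) + (9) + (-6) + (4) = 1

1


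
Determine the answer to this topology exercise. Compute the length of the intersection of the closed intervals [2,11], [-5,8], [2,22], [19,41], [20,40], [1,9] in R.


Intersection = [max(a_i), min(b_i)] = [20, 8].
Since 20 > 8, the intersection is empty.
Length = 0

0


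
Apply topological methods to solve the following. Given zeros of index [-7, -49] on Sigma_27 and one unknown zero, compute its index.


Poincare-Hopf: sum of indices = chi(M).
chi(Sigma_27) = 2 - 2*27 = -52.
Sum of known indices = -56.
x = chi - (sum known) = -52 - (-56) = 4

4


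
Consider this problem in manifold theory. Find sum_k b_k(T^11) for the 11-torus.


b_k(T^11) = C(11,k), so the sum over k is sum_k C(11,k) = 2^11.
Total = 2^11 = 2048

2048


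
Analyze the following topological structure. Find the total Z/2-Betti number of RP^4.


H^k(RP^4; Z/2) = Z/2 for each 0 <= k <= 4.
Total dimension = 4 + 1 = 5

5


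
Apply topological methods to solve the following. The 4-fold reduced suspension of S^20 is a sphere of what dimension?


Each suspension raises dimension by 1: Sigma S^n = S^{n+1}.
Sigma^4 S^20 = S^{20+4} = S^24

24


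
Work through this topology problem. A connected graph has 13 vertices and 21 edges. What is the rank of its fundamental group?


For a connected graph: rank(pi_1) = b_1 = E - V + 1 = 1 - chi.
chi = V - E = 13 - 21 = -8.
rank = 1 - (-8) = 21 - 13 + 1 = 9

9


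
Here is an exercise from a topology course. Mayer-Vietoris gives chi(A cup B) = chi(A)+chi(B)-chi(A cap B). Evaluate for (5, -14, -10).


chi(A cup B) = chi(A) + chi(B) - chi(A cap B)
= 5 + (-14) - (-10)
= 1

1


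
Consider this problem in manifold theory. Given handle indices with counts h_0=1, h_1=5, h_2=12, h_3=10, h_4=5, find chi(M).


Handles of index k contribute (-1)^k to chi (same as CW cells).
chi = (1) + (-5) + (12) + (-10) + (5) = 3

3


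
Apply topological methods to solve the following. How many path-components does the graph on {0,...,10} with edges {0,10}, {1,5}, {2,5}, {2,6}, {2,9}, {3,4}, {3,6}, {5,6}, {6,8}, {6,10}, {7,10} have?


Run DFS/union-find over 11 vertices.
V = 11, E = 11.
Number of components = 1

1


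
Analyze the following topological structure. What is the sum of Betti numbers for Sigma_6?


For Sigma_6: b_0 = 1, b_1 = 2g = 12, b_2 = 1.
Total = 1 + 12 + 1 = 14

14
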